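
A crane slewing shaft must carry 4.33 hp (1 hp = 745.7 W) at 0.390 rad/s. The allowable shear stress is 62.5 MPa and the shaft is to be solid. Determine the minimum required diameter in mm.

ω = 0.390 rad/s, so T = P/ω = 4.33×745.7 / 0.3900 = 8279 N·m.
For a solid shaft τ_max = 16T/(πd³), so d = (16T/(π τ_allow))^(1/3) = (16·8279/(π·6.25×10^7))^(1/3) = 0.08771 m.

87.7 mm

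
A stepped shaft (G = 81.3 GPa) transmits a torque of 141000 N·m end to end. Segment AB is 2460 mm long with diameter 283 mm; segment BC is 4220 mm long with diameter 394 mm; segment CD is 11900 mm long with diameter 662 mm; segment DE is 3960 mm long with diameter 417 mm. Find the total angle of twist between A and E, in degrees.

0.761°

J_AB = π(0.283)⁴/32 = 6.30×10^-4 m⁴; J_BC = π(0.394)⁴/32 = 2.37×10^-3 m⁴; J_CD = π(0.662)⁴/32 = 0.0189 m⁴; J_DE = π(0.417)⁴/32 = 2.97×10^-3 m⁴.
θ = (T/G)·Σ L_i/J_i = (141000/81.3×10⁹)·(2.46/6.30×10^-4 + 4.22/2.37×10^-3 + 11.9/0.0189 + 3.96/2.97×10^-3) = 0.01328 rad.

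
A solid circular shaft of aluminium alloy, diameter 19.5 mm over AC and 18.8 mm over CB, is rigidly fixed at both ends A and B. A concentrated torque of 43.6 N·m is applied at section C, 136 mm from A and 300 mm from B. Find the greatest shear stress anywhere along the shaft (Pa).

Compatibility: T_A·a/J_AC = T_B·b/J_CB with T_A + T_B = T₀.
J_AC = 1.42×10^-8 m⁴, J_CB = 1.23×10^-8 m⁴, so T_A = T₀·(J_AC/a)/((J_AC/a)+(J_CB/b)) = 31.33 N·m, T_B = 12.27 N·m.
τ in each portion: τ_AC = 2.15×10^7 Pa, τ_CB = 9.41×10^6 Pa; maximum is in AC.
τ_max = T_AC·r/J = 31.33·0.00975/1.42×10^-8 = 2.152×10^7 Pa.

2.15e7 Pa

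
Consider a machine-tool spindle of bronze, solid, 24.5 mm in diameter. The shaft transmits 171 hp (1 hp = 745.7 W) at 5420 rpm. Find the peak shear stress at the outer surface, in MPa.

ω = 2π·5420/60 = 567.6 rad/s, so T = P/ω = 171×745.7 / 567.6 = 224.7 N·m.
J = πd⁴/32 = π(0.0245)⁴/32 = 3.537×10^-8 m⁴.
τ_max = T·r/J = 224.7 × 0.0123 / 3.537×10^-8 = 7.780×10^7 Pa.

77.8 MPa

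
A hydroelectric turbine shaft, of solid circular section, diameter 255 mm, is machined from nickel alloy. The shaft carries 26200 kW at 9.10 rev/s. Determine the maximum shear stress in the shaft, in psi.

ω = 2π·9.10 = 57.18 rad/s, so T = P/ω = 26200×10³ / 57.18 = 458200 N·m.
J = πd⁴/32 = π(0.255)⁴/32 = 4.151×10^-4 m⁴.
τ_max = T·r/J = 458200 × 0.128 / 4.151×10^-4 = 1.407×10^8 Pa.

20400 psi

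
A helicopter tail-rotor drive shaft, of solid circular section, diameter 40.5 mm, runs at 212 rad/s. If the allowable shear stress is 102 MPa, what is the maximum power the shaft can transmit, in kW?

J = πd⁴/32 = π(0.0405)⁴/32 = 2.641×10^-7 m⁴.
T_max = τ_allow·J/r = 1.02×10^8 × 2.641×10^-7 / 0.0203 = 1330 N·m.
ω = 212 rad/s, so P_max = T_max·ω = 2.821×10^5 W.

282 kW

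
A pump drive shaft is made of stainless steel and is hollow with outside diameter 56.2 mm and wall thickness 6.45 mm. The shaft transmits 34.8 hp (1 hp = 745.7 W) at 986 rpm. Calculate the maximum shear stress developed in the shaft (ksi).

1.61 ksi

ω = 2π·986/60 = 103.3 rad/s, so T = P/ω = 34.8×745.7 / 103.3 = 251.3 N·m.
J = π(d_o⁴ − d_i⁴)/32 = π(0.0562⁴ − 0.0433⁴)/32 = 6.343×10^-7 m⁴.
τ_max = T·r/J = 251.3 × 0.0281 / 6.343×10^-7 = 1.113×10^7 Pa.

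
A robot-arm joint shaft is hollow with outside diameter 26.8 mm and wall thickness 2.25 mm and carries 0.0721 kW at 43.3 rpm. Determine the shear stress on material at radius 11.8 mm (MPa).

7.12 MPa

ω = 2π·43.3/60 = 4.534 rad/s, so T = P/ω = 0.0721×10³ / 4.534 = 15.90 N·m.
J = π(d_o⁴ − d_i⁴)/32 = π(0.0268⁴ − 0.0223⁴)/32 = 2.637×10^-8 m⁴.
Shear stress varies linearly with radius: τ = T·r/J = 15.90 × 0.0118 / 2.637×10^-8 = 7.116×10^6 Pa.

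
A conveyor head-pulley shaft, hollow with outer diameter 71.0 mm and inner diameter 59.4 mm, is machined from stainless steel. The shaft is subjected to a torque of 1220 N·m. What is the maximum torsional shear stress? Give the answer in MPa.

J = π(d_o⁴ − d_i⁴)/32 = π(0.0710⁴ − 0.0594⁴)/32 = 1.273×10^-6 m⁴.
τ_max = T·r/J = 1220 × 0.0355 / 1.273×10^-6 = 3.403×10^7 Pa.

34.0 MPa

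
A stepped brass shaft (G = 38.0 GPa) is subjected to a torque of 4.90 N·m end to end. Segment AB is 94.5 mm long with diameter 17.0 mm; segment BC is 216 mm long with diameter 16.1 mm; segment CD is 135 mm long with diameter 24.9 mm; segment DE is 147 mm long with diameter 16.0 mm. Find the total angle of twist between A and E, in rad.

0.00912 rad

J_AB = π(0.0170)⁴/32 = 8.20×10^-9 m⁴; J_BC = π(0.0161)⁴/32 = 6.60×10^-9 m⁴; J_CD = π(0.0249)⁴/32 = 3.77×10^-8 m⁴; J_DE = π(0.0160)⁴/32 = 6.43×10^-9 m⁴.
θ = (T/G)·Σ L_i/J_i = (4.900/38.0×10⁹)·(0.0945/8.20×10^-9 + 0.216/6.60×10^-9 + 0.135/3.77×10^-8 + 0.147/6.43×10^-9) = 9.116×10^-3 rad.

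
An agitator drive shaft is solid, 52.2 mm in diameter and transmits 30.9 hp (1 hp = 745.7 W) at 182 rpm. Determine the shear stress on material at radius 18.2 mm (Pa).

ω = 2π·182/60 = 19.06 rad/s, so T = P/ω = 30.9×745.7 / 19.06 = 1209 N·m.
J = πd⁴/32 = π(0.0522)⁴/32 = 7.289×10^-7 m⁴.
Shear stress varies linearly with radius: τ = T·r/J = 1209 × 0.0182 / 7.289×10^-7 = 3.019×10^7 Pa.

3.02e7 Pa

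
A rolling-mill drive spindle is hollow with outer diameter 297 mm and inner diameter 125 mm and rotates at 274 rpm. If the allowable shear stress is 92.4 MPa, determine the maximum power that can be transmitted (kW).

J = π(d_o⁴ − d_i⁴)/32 = π(0.297⁴ − 0.125⁴)/32 = 7.399×10^-4 m⁴.
T_max = τ_allow·J/r = 9.24×10^7 × 7.399×10^-4 / 0.148 = 460400 N·m.
ω = 2π·274/60 = 28.69 rad/s, so P_max = T_max·ω = 1.321×10^7 W.

13200 kW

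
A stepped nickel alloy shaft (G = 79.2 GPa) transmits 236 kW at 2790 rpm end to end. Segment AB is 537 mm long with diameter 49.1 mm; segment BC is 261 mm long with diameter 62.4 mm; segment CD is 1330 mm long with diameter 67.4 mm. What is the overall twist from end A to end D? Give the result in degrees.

1.04°

ω = 2π·2790/60 = 292.2 rad/s, so T = P/ω = 236×10³ / 292.2 = 807.8 N·m.
J_AB = π(0.0491)⁴/32 = 5.71×10^-7 m⁴; J_BC = π(0.0624)⁴/32 = 1.49×10^-6 m⁴; J_CD = π(0.0674)⁴/32 = 2.03×10^-6 m⁴.
θ = (T/G)·Σ L_i/J_i = (807.8/79.2×10⁹)·(0.537/5.71×10^-7 + 0.261/1.49×10^-6 + 1.33/2.03×10^-6) = 0.01808 rad.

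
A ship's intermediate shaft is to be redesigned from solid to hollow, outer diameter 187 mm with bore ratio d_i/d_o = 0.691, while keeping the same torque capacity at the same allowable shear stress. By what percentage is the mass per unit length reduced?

37.9 %

Equal τ_max and T ⇒ the solid shaft needs d_s³ = d_o³(1−k⁴), so d_s = 187·(1−0.691⁴)^(1/3) = 171.5 mm.
Area ratio A_h/A_s = d_o²(1−k²)/d_s² = (1−k²)/(1−k⁴)^(2/3) = 0.6209.
Mass saving = 1 − 0.6209 = 37.9 %.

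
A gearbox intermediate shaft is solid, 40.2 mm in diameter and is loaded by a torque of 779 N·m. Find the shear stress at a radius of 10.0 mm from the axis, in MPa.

J = πd⁴/32 = π(0.0402)⁴/32 = 2.564×10^-7 m⁴.
Shear stress varies linearly with radius: τ = T·r/J = 779.0 × 0.0100 / 2.564×10^-7 = 3.038×10^7 Pa.

30.4 MPa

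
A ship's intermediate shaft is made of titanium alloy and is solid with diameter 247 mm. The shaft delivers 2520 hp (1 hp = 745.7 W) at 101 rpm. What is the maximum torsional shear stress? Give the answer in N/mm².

60.0 N/mm²

ω = 2π·101/60 = 10.58 rad/s, so T = P/ω = 2520×745.7 / 10.58 = 177700 N·m.
J = πd⁴/32 = π(0.247)⁴/32 = 3.654×10^-4 m⁴.
τ_max = T·r/J = 177700 × 0.123 / 3.654×10^-4 = 6.005×10^7 Pa.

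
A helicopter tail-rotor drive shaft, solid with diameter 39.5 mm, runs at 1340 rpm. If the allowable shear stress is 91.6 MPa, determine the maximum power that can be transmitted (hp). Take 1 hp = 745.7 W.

J = πd⁴/32 = π(0.0395)⁴/32 = 2.390×10^-7 m⁴.
T_max = τ_allow·J/r = 9.16×10^7 × 2.390×10^-7 / 0.0198 = 1108 N·m.
ω = 2π·1340/60 = 140.3 rad/s, so P_max = T_max·ω = 1.555×10^5 W.

209 hp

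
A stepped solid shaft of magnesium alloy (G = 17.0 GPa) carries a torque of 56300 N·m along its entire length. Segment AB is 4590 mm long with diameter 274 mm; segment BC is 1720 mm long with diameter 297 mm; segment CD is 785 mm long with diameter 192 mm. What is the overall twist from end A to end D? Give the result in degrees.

J_AB = π(0.274)⁴/32 = 5.53×10^-4 m⁴; J_BC = π(0.297)⁴/32 = 7.64×10^-4 m⁴; J_CD = π(0.192)⁴/32 = 1.33×10^-4 m⁴.
θ = (T/G)·Σ L_i/J_i = (56300/17.0×10⁹)·(4.59/5.53×10^-4 + 1.72/7.64×10^-4 + 0.785/1.33×10^-4) = 0.05441 rad.

3.12°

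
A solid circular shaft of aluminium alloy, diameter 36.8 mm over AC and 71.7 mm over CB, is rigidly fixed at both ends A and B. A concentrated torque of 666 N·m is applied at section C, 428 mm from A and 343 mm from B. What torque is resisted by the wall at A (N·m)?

35.1 N·m

Compatibility: T_A·a/J_AC = T_B·b/J_CB with T_A + T_B = T₀.
J_AC = 1.80×10^-7 m⁴, J_CB = 2.59×10^-6 m⁴, so T_A = T₀·(J_AC/a)/((J_AC/a)+(J_CB/b)) = 35.09 N·m, T_B = 630.9 N·m.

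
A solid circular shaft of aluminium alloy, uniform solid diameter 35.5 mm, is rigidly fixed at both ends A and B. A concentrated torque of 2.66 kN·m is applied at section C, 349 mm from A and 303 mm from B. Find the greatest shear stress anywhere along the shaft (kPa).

With uniform GJ and both ends fixed, compatibility θ_AC = θ_CB gives T_A·a = T_B·b, together with T_A + T_B = T₀.
T_A = T₀·b/(a+b) = 2660·303/652.0 = 1236 N·m; T_B = 1424 N·m.
τ in each portion: τ_AC = 1.41×10^8 Pa, τ_CB = 1.62×10^8 Pa; maximum is in CB.
τ_max = T_CB·r/J = 1424·0.0177/1.56×10^-7 = 1.621×10^8 Pa.

162000 kPa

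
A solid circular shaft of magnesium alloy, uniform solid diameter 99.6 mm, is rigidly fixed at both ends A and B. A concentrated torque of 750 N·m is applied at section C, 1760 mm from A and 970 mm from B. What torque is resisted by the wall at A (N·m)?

266 N·m

With uniform GJ and both ends fixed, compatibility θ_AC = θ_CB gives T_A·a = T_B·b, together with T_A + T_B = T₀.
T_A = T₀·b/(a+b) = 750.0·970/2730 = 266.5 N·m; T_B = 483.5 N·m.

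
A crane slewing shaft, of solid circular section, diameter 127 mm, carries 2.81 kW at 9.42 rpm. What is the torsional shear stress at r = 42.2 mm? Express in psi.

683 psi

ω = 2π·9.42/60 = 0.9865 rad/s, so T = P/ω = 2.81×10³ / 0.9865 = 2849 N·m.
J = πd⁴/32 = π(0.127)⁴/32 = 2.554×10^-5 m⁴.
Shear stress varies linearly with radius: τ = T·r/J = 2849 × 0.0422 / 2.554×10^-5 = 4.707×10^6 Pa.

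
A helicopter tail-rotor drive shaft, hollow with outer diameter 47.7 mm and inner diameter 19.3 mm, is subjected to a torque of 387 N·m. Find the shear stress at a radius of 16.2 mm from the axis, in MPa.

12.7 MPa

J = π(d_o⁴ − d_i⁴)/32 = π(0.0477⁴ − 0.0193⁴)/32 = 4.946×10^-7 m⁴.
Shear stress varies linearly with radius: τ = T·r/J = 387.0 × 0.0162 / 4.946×10^-7 = 1.268×10^7 Pa.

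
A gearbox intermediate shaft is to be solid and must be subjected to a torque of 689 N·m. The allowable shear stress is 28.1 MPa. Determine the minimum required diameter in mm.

For a solid shaft τ_max = 16T/(πd³), so d = (16T/(π τ_allow))^(1/3) = (16·689.0/(π·2.81×10^7))^(1/3) = 0.04998 m.

50.0 mm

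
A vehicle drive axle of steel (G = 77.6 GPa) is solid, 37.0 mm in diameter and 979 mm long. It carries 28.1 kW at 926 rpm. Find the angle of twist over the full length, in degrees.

ω = 2π·926/60 = 96.97 rad/s, so T = P/ω = 28.1×10³ / 96.97 = 289.8 N·m.
J = πd⁴/32 = π(0.0370)⁴/32 = 1.840×10^-7 m⁴.
θ = T·L/(G·J) = 289.8 × 0.979 / (77.6×10⁹ × 1.840×10^-7) = 0.01987 rad.

1.14°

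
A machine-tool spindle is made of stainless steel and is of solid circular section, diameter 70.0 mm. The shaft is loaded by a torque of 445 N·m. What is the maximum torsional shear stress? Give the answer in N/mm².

6.61 N/mm²

J = πd⁴/32 = π(0.0700)⁴/32 = 2.357×10^-6 m⁴.
τ_max = T·r/J = 445.0 × 0.0350 / 2.357×10^-6 = 6.607×10^6 Pa.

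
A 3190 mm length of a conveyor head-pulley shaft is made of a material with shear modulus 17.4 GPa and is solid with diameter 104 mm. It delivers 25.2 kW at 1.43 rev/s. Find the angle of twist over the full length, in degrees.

2.57°

ω = 2π·1.43 = 8.985 rad/s, so T = P/ω = 25.2×10³ / 8.985 = 2805 N·m.
J = πd⁴/32 = π(0.104)⁴/32 = 1.149×10^-5 m⁴.
θ = T·L/(G·J) = 2805 × 3.19 / (17.4×10⁹ × 1.149×10^-5) = 0.04477 rad.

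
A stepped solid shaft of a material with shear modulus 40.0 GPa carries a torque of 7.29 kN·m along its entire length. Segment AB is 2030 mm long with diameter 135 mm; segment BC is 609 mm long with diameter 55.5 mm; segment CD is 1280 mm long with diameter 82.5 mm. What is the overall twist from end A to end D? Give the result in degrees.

J_AB = π(0.135)⁴/32 = 3.26×10^-5 m⁴; J_BC = π(0.0555)⁴/32 = 9.31×10^-7 m⁴; J_CD = π(0.0825)⁴/32 = 4.55×10^-6 m⁴.
θ = (T/G)·Σ L_i/J_i = (7290/40.0×10⁹)·(2.03/3.26×10^-5 + 0.609/9.31×10^-7 + 1.28/4.55×10^-6) = 0.1818 rad.

10.4°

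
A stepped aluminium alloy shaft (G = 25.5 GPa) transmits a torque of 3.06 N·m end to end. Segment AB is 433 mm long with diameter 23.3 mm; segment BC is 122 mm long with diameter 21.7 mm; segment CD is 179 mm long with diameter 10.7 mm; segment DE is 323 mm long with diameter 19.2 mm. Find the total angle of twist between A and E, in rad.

J_AB = π(0.0233)⁴/32 = 2.89×10^-8 m⁴; J_BC = π(0.0217)⁴/32 = 2.18×10^-8 m⁴; J_CD = π(0.0107)⁴/32 = 1.29×10^-9 m⁴; J_DE = π(0.0192)⁴/32 = 1.33×10^-8 m⁴.
θ = (T/G)·Σ L_i/J_i = (3.060/25.5×10⁹)·(0.433/2.89×10^-8 + 0.122/2.18×10^-8 + 0.179/1.29×10^-9 + 0.323/1.33×10^-8) = 0.02207 rad.

0.0221 rad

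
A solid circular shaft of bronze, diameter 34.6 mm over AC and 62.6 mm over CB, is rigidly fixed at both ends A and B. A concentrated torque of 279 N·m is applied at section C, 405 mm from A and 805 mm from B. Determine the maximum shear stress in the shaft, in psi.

Compatibility: T_A·a/J_AC = T_B·b/J_CB with T_A + T_B = T₀.
J_AC = 1.41×10^-7 m⁴, J_CB = 1.51×10^-6 m⁴, so T_A = T₀·(J_AC/a)/((J_AC/a)+(J_CB/b)) = 43.66 N·m, T_B = 235.3 N·m.
τ in each portion: τ_AC = 5.37×10^6 Pa, τ_CB = 4.89×10^6 Pa; maximum is in AC.
τ_max = T_AC·r/J = 43.66·0.0173/1.41×10^-7 = 5.368×10^6 Pa.

779 psi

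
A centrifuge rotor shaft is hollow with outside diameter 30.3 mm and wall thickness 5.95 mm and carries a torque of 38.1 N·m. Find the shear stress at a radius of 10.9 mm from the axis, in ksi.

J = π(d_o⁴ − d_i⁴)/32 = π(0.0303⁴ − 0.0184⁴)/32 = 7.150×10^-8 m⁴.
Shear stress varies linearly with radius: τ = T·r/J = 38.10 × 0.0109 / 7.150×10^-8 = 5.808×10^6 Pa.

0.842 ksi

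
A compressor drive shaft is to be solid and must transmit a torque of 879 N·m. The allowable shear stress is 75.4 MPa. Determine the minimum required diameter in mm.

For a solid shaft τ_max = 16T/(πd³), so d = (16T/(π τ_allow))^(1/3) = (16·879.0/(π·7.54×10^7))^(1/3) = 0.03901 m.

39.0 mm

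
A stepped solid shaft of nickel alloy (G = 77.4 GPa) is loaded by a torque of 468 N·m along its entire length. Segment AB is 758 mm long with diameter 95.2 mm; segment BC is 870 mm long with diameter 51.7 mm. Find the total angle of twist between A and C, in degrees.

J_AB = π(0.0952)⁴/32 = 8.06×10^-6 m⁴; J_BC = π(0.0517)⁴/32 = 7.01×10^-7 m⁴.
θ = (T/G)·Σ L_i/J_i = (468.0/77.4×10⁹)·(0.758/8.06×10^-6 + 0.870/7.01×10^-7) = 8.068×10^-3 rad.

0.462°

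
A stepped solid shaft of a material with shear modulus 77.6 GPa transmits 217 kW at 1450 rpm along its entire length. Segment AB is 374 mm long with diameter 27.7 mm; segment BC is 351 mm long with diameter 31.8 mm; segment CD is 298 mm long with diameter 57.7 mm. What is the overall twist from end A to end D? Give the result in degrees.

ω = 2π·1450/60 = 151.8 rad/s, so T = P/ω = 217×10³ / 151.8 = 1429 N·m.
J_AB = π(0.0277)⁴/32 = 5.78×10^-8 m⁴; J_BC = π(0.0318)⁴/32 = 1.00×10^-7 m⁴; J_CD = π(0.0577)⁴/32 = 1.09×10^-6 m⁴.
θ = (T/G)·Σ L_i/J_i = (1429/77.6×10⁹)·(0.374/5.78×10^-8 + 0.351/1.00×10^-7 + 0.298/1.09×10^-6) = 0.1886 rad.

10.8°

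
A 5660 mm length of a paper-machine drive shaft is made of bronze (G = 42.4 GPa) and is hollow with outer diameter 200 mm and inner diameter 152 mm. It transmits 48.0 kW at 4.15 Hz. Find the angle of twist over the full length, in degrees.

ω = 2π·4.15 = 26.08 rad/s, so T = P/ω = 48.0×10³ / 26.08 = 1841 N·m.
J = π(d_o⁴ − d_i⁴)/32 = π(0.200⁴ − 0.152⁴)/32 = 1.047×10^-4 m⁴.
θ = T·L/(G·J) = 1841 × 5.66 / (42.4×10⁹ × 1.047×10^-4) = 2.348×10^-3 rad.

0.135°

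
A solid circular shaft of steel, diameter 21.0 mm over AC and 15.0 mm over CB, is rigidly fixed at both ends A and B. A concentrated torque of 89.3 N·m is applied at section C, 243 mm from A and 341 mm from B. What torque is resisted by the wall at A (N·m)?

75.3 N·m

Compatibility: T_A·a/J_AC = T_B·b/J_CB with T_A + T_B = T₀.
J_AC = 1.91×10^-8 m⁴, J_CB = 4.97×10^-9 m⁴, so T_A = T₀·(J_AC/a)/((J_AC/a)+(J_CB/b)) = 75.33 N·m, T_B = 13.97 N·m.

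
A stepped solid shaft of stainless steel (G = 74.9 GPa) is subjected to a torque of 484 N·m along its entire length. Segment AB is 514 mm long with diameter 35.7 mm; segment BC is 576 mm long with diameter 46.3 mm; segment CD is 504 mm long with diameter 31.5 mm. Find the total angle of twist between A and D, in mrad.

62.8 mrad

J_AB = π(0.0357)⁴/32 = 1.59×10^-7 m⁴; J_BC = π(0.0463)⁴/32 = 4.51×10^-7 m⁴; J_CD = π(0.0315)⁴/32 = 9.67×10^-8 m⁴.
θ = (T/G)·Σ L_i/J_i = (484.0/74.9×10⁹)·(0.514/1.59×10^-7 + 0.576/4.51×10^-7 + 0.504/9.67×10^-8) = 0.06277 rad.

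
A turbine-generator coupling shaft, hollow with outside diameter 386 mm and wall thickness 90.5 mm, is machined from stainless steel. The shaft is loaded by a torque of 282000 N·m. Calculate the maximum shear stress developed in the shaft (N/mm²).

J = π(d_o⁴ − d_i⁴)/32 = π(0.386⁴ − 0.205⁴)/32 = 2.006×10^-3 m⁴.
τ_max = T·r/J = 282000 × 0.193 / 2.006×10^-3 = 2.713×10^7 Pa.

27.1 N/mm²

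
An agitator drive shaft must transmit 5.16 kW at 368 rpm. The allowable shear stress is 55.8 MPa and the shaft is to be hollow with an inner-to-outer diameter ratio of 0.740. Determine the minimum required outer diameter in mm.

25.9 mm

ω = 2π·368/60 = 38.54 rad/s, so T = P/ω = 5.16×10³ / 38.54 = 133.9 N·m.
For a hollow shaft with d_i/d_o = 0.740: τ_max = 16T/(π d_o³ (1−k⁴)), so d_o = [16T/(π τ_allow (1−k⁴))]^(1/3) = [16·133.9/(π·5.58×10^7·0.7001)]^(1/3) = 0.02594 m.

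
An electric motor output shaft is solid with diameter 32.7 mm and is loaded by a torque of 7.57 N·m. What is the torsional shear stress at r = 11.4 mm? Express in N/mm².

0.769 N/mm²

J = πd⁴/32 = π(0.0327)⁴/32 = 1.123×10^-7 m⁴.
Shear stress varies linearly with radius: τ = T·r/J = 7.570 × 0.0114 / 1.123×10^-7 = 7.688×10^5 Pa.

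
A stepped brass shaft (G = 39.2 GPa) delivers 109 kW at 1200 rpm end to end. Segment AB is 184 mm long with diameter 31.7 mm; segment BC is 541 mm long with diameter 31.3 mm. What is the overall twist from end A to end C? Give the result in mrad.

ω = 2π·1200/60 = 125.7 rad/s, so T = P/ω = 109×10³ / 125.7 = 867.4 N·m.
J_AB = π(0.0317)⁴/32 = 9.91×10^-8 m⁴; J_BC = π(0.0313)⁴/32 = 9.42×10^-8 m⁴.
θ = (T/G)·Σ L_i/J_i = (867.4/39.2×10⁹)·(0.184/9.91×10^-8 + 0.541/9.42×10^-8) = 0.1681 rad.

168 mrad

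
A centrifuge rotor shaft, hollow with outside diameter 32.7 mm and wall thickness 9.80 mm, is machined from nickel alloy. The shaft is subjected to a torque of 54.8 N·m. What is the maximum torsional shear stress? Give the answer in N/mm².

J = π(d_o⁴ − d_i⁴)/32 = π(0.0327⁴ − 0.0131⁴)/32 = 1.094×10^-7 m⁴.
τ_max = T·r/J = 54.80 × 0.0163 / 1.094×10^-7 = 8.193×10^6 Pa.

8.19 N/mm²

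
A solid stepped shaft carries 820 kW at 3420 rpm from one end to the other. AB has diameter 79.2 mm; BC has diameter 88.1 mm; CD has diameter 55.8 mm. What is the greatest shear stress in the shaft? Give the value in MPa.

67.1 MPa

ω = 2π·3420/60 = 358.1 rad/s, so T = P/ω = 820×10³ / 358.1 = 2290 N·m.
Under the same torque, τ_max = 16T/(πd³) is largest where d is smallest — segment CD (d = 55.8 mm).
τ_max = 16·2290/(π·(0.0558)³) = 6.712×10^7 Pa.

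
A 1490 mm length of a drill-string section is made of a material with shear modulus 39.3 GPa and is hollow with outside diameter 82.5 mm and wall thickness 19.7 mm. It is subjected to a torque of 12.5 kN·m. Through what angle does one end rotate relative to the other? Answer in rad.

0.113 rad

J = π(d_o⁴ − d_i⁴)/32 = π(0.0825⁴ − 0.0431⁴)/32 = 4.209×10^-6 m⁴.
θ = T·L/(G·J) = 12500 × 1.49 / (39.3×10⁹ × 4.209×10^-6) = 0.1126 rad.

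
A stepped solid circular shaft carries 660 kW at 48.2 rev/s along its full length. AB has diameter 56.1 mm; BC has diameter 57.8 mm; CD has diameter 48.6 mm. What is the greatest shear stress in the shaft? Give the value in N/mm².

ω = 2π·48.2 = 302.8 rad/s, so T = P/ω = 660×10³ / 302.8 = 2179 N·m.
Under the same torque, τ_max = 16T/(πd³) is largest where d is smallest — segment CD (d = 48.6 mm).
τ_max = 16·2179/(π·(0.0486)³) = 9.669×10^7 Pa.

96.7 N/mm²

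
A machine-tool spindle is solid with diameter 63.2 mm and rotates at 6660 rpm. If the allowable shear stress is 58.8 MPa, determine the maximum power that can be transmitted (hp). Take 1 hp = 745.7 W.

2730 hp

J = πd⁴/32 = π(0.0632)⁴/32 = 1.566×10^-6 m⁴.
T_max = τ_allow·J/r = 5.88×10^7 × 1.566×10^-6 / 0.0316 = 2914 N·m.
ω = 2π·6660/60 = 697.4 rad/s, so P_max = T_max·ω = 2.033×10^6 W.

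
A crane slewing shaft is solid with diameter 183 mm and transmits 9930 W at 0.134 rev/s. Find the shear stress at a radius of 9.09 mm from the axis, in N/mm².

0.974 N/mm²

ω = 2π·0.134 = 0.8419 rad/s, so T = P/ω = 9930 / 0.8419 = 11790 N·m.
J = πd⁴/32 = π(0.183)⁴/32 = 1.101×10^-4 m⁴.
Shear stress varies linearly with radius: τ = T·r/J = 11790 × 0.00909 / 1.101×10^-4 = 9.737×10^5 Pa.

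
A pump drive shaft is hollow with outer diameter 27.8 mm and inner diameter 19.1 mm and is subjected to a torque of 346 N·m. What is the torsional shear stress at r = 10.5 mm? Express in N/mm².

J = π(d_o⁴ − d_i⁴)/32 = π(0.0278⁴ − 0.0191⁴)/32 = 4.557×10^-8 m⁴.
Shear stress varies linearly with radius: τ = T·r/J = 346.0 × 0.0105 / 4.557×10^-8 = 7.972×10^7 Pa.

79.7 N/mm²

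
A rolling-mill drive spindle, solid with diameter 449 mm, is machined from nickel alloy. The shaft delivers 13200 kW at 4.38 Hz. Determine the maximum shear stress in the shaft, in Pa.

2.70e7 Pa

ω = 2π·4.38 = 27.52 rad/s, so T = P/ω = 13200×10³ / 27.52 = 479600 N·m.
J = πd⁴/32 = π(0.449)⁴/32 = 3.990×10^-3 m⁴.
τ_max = T·r/J = 479600 × 0.225 / 3.990×10^-3 = 2.699×10^7 Pa.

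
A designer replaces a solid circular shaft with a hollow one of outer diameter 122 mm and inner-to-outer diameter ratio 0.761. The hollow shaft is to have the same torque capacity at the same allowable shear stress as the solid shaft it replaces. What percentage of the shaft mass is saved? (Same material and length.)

Equal τ_max and T ⇒ the solid shaft needs d_s³ = d_o³(1−k⁴), so d_s = 122·(1−0.761⁴)^(1/3) = 106.5 mm.
Area ratio A_h/A_s = d_o²(1−k²)/d_s² = (1−k²)/(1−k⁴)^(2/3) = 0.5526.
Mass saving = 1 − 0.5526 = 44.7 %.

44.7 %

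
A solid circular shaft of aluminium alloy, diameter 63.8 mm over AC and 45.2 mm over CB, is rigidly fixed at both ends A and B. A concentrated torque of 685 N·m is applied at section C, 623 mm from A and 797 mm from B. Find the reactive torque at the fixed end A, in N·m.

Compatibility: T_A·a/J_AC = T_B·b/J_CB with T_A + T_B = T₀.
J_AC = 1.63×10^-6 m⁴, J_CB = 4.10×10^-7 m⁴, so T_A = T₀·(J_AC/a)/((J_AC/a)+(J_CB/b)) = 572.3 N·m, T_B = 112.7 N·m.

572 N·m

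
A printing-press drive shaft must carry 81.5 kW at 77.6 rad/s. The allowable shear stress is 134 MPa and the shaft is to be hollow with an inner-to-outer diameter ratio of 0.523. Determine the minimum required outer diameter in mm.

ω = 77.6 rad/s, so T = P/ω = 81.5×10³ / 77.60 = 1050 N·m.
For a hollow shaft with d_i/d_o = 0.523: τ_max = 16T/(π d_o³ (1−k⁴)), so d_o = [16T/(π τ_allow (1−k⁴))]^(1/3) = [16·1050/(π·1.34×10^8·0.9252)]^(1/3) = 0.03507 m.

35.1 mm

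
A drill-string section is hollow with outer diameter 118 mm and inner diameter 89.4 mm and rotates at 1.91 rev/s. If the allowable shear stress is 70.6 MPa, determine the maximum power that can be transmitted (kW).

J = π(d_o⁴ − d_i⁴)/32 = π(0.118⁴ − 0.0894⁴)/32 = 1.276×10^-5 m⁴.
T_max = τ_allow·J/r = 7.06×10^7 × 1.276×10^-5 / 0.0590 = 15270 N·m.
ω = 2π·1.91 = 12.00 rad/s, so P_max = T_max·ω = 1.833×10^5 W.

183 kW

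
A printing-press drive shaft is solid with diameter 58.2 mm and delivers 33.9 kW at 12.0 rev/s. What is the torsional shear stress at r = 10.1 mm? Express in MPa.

4.03 MPa

ω = 2π·12.0 = 75.40 rad/s, so T = P/ω = 33.9×10³ / 75.40 = 449.6 N·m.
J = πd⁴/32 = π(0.0582)⁴/32 = 1.126×10^-6 m⁴.
Shear stress varies linearly with radius: τ = T·r/J = 449.6 × 0.0101 / 1.126×10^-6 = 4.032×10^6 Pa.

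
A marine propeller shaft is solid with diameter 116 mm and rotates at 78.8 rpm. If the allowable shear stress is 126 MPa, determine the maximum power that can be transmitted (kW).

319 kW

J = πd⁴/32 = π(0.116)⁴/32 = 1.778×10^-5 m⁴.
T_max = τ_allow·J/r = 1.26×10^8 × 1.778×10^-5 / 0.0580 = 38620 N·m.
ω = 2π·78.8/60 = 8.252 rad/s, so P_max = T_max·ω = 3.187×10^5 W.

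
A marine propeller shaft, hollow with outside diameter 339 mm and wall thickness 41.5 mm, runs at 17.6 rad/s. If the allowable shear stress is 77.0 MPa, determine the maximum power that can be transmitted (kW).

7000 kW

J = π(d_o⁴ − d_i⁴)/32 = π(0.339⁴ − 0.256⁴)/32 = 8.749×10^-4 m⁴.
T_max = τ_allow·J/r = 7.70×10^7 × 8.749×10^-4 / 0.170 = 397500 N·m.
ω = 17.6 rad/s, so P_max = T_max·ω = 6.995×10^6 W.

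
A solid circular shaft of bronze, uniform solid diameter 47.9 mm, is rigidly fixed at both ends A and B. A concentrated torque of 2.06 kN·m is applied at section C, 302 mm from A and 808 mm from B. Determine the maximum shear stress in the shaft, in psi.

10100 psi

With uniform GJ and both ends fixed, compatibility θ_AC = θ_CB gives T_A·a = T_B·b, together with T_A + T_B = T₀.
T_A = T₀·b/(a+b) = 2060·808/1110 = 1500 N·m; T_B = 560.5 N·m.
τ in each portion: τ_AC = 6.95×10^7 Pa, τ_CB = 2.60×10^7 Pa; maximum is in AC.
τ_max = T_AC·r/J = 1500·0.0239/5.17×10^-7 = 6.949×10^7 Pa.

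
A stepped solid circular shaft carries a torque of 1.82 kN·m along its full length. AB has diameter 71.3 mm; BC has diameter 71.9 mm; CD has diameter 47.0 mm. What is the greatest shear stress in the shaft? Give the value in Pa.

Under the same torque, τ_max = 16T/(πd³) is largest where d is smallest — segment CD (d = 47.0 mm).
τ_max = 16·1820/(π·(0.0470)³) = 8.928×10^7 Pa.

8.93e7 Pa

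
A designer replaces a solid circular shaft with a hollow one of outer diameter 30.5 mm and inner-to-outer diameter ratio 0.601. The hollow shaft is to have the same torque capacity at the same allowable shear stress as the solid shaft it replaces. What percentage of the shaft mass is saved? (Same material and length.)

Equal τ_max and T ⇒ the solid shaft needs d_s³ = d_o³(1−k⁴), so d_s = 30.5·(1−0.601⁴)^(1/3) = 29.11 mm.
Area ratio A_h/A_s = d_o²(1−k²)/d_s² = (1−k²)/(1−k⁴)^(2/3) = 0.7012.
Mass saving = 1 − 0.7012 = 29.9 %.

29.9 %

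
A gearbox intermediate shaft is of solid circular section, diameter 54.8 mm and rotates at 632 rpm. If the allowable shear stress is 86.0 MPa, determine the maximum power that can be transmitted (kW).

184 kW

J = πd⁴/32 = π(0.0548)⁴/32 = 8.854×10^-7 m⁴.
T_max = τ_allow·J/r = 8.60×10^7 × 8.854×10^-7 / 0.0274 = 2779 N·m.
ω = 2π·632/60 = 66.18 rad/s, so P_max = T_max·ω = 1.839×10^5 W.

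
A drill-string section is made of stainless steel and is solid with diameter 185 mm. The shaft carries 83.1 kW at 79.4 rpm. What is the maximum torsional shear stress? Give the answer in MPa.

8.04 MPa

ω = 2π·79.4/60 = 8.315 rad/s, so T = P/ω = 83.1×10³ / 8.315 = 9994 N·m.
J = πd⁴/32 = π(0.185)⁴/32 = 1.150×10^-4 m⁴.
τ_max = T·r/J = 9994 × 0.0925 / 1.150×10^-4 = 8.039×10^6 Pa.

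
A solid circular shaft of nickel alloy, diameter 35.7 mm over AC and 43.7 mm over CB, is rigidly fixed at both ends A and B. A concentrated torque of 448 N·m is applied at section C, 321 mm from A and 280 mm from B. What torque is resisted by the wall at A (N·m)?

Compatibility: T_A·a/J_AC = T_B·b/J_CB with T_A + T_B = T₀.
J_AC = 1.59×10^-7 m⁴, J_CB = 3.58×10^-7 m⁴, so T_A = T₀·(J_AC/a)/((J_AC/a)+(J_CB/b)) = 125.4 N·m, T_B = 322.6 N·m.

125 N·m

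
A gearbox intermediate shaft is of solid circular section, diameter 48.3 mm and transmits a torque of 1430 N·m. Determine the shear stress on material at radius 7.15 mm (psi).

J = πd⁴/32 = π(0.0483)⁴/32 = 5.343×10^-7 m⁴.
Shear stress varies linearly with radius: τ = T·r/J = 1430 × 0.00715 / 5.343×10^-7 = 1.914×10^7 Pa.

2780 psi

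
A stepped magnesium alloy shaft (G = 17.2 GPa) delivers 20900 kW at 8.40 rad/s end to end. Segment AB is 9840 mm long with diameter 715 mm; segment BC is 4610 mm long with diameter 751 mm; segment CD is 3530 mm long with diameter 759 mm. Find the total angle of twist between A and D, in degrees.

5.30°

ω = 8.40 rad/s, so T = P/ω = 20900×10³ / 8.400 = 2.488e6 N·m.
J_AB = π(0.715)⁴/32 = 0.0257 m⁴; J_BC = π(0.751)⁴/32 = 0.0312 m⁴; J_CD = π(0.759)⁴/32 = 0.0326 m⁴.
θ = (T/G)·Σ L_i/J_i = (2.488e6/17.2×10⁹)·(9.84/0.0257 + 4.61/0.0312 + 3.53/0.0326) = 0.09250 rad.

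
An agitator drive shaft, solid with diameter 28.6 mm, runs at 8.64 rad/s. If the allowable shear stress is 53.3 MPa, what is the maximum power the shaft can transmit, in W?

J = πd⁴/32 = π(0.0286)⁴/32 = 6.568×10^-8 m⁴.
T_max = τ_allow·J/r = 5.33×10^7 × 6.568×10^-8 / 0.0143 = 244.8 N·m.
ω = 8.64 rad/s, so P_max = T_max·ω = 2115 W.

2120 W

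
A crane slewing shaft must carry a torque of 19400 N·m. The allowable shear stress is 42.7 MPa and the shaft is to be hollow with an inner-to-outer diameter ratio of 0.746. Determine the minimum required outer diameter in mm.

For a hollow shaft with d_i/d_o = 0.746: τ_max = 16T/(π d_o³ (1−k⁴)), so d_o = [16T/(π τ_allow (1−k⁴))]^(1/3) = [16·19400/(π·4.27×10^7·0.6903)]^(1/3) = 0.1497 m.

150 mm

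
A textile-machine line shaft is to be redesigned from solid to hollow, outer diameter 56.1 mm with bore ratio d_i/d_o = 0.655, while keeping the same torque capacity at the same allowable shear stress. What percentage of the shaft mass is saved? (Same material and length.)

34.6 %

Equal τ_max and T ⇒ the solid shaft needs d_s³ = d_o³(1−k⁴), so d_s = 56.1·(1−0.655⁴)^(1/3) = 52.42 mm.
Area ratio A_h/A_s = d_o²(1−k²)/d_s² = (1−k²)/(1−k⁴)^(2/3) = 0.6539.
Mass saving = 1 − 0.6539 = 34.6 %.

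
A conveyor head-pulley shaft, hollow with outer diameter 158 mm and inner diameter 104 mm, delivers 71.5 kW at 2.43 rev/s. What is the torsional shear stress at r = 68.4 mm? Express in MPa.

6.45 MPa

ω = 2π·2.43 = 15.27 rad/s, so T = P/ω = 71.5×10³ / 15.27 = 4683 N·m.
J = π(d_o⁴ − d_i⁴)/32 = π(0.158⁴ − 0.104⁴)/32 = 4.970×10^-5 m⁴.
Shear stress varies linearly with radius: τ = T·r/J = 4683 × 0.0684 / 4.970×10^-5 = 6.445×10^6 Pa.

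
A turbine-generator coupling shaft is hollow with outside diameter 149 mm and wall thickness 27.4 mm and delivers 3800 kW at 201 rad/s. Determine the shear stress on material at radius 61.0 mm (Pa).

ω = 201 rad/s, so T = P/ω = 3800×10³ / 201.0 = 18910 N·m.
J = π(d_o⁴ − d_i⁴)/32 = π(0.149⁴ − 0.0942⁴)/32 = 4.066×10^-5 m⁴.
Shear stress varies linearly with radius: τ = T·r/J = 18910 × 0.0610 / 4.066×10^-5 = 2.836×10^7 Pa.

2.84e7 Pa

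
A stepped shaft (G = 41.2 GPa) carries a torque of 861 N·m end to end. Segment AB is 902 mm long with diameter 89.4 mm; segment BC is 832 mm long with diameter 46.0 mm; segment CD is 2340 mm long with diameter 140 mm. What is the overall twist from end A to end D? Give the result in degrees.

J_AB = π(0.0894)⁴/32 = 6.27×10^-6 m⁴; J_BC = π(0.0460)⁴/32 = 4.40×10^-7 m⁴; J_CD = π(0.140)⁴/32 = 3.77×10^-5 m⁴.
θ = (T/G)·Σ L_i/J_i = (861.0/41.2×10⁹)·(0.902/6.27×10^-6 + 0.832/4.40×10^-7 + 2.34/3.77×10^-5) = 0.04386 rad.

2.51°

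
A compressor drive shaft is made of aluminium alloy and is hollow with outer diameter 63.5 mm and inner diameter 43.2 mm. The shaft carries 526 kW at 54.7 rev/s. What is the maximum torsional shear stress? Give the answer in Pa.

3.87e7 Pa

ω = 2π·54.7 = 343.7 rad/s, so T = P/ω = 526×10³ / 343.7 = 1530 N·m.
J = π(d_o⁴ − d_i⁴)/32 = π(0.0635⁴ − 0.0432⁴)/32 = 1.254×10^-6 m⁴.
τ_max = T·r/J = 1530 × 0.0318 / 1.254×10^-6 = 3.874×10^7 Pa.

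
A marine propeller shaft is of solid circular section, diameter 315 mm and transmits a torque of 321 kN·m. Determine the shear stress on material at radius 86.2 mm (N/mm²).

28.6 N/mm²

J = πd⁴/32 = π(0.315)⁴/32 = 9.666×10^-4 m⁴.
Shear stress varies linearly with radius: τ = T·r/J = 321000 × 0.0862 / 9.666×10^-4 = 2.863×10^7 Pa.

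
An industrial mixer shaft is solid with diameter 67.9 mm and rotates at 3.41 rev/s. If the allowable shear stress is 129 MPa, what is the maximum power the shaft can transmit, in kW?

170 kW

J = πd⁴/32 = π(0.0679)⁴/32 = 2.087×10^-6 m⁴.
T_max = τ_allow·J/r = 1.29×10^8 × 2.087×10^-6 / 0.0340 = 7929 N·m.
ω = 2π·3.41 = 21.43 rad/s, so P_max = T_max·ω = 1.699×10^5 W.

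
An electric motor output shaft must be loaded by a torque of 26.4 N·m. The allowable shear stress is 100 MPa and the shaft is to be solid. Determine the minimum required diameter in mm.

For a solid shaft τ_max = 16T/(πd³), so d = (16T/(π τ_allow))^(1/3) = (16·26.40/(π·1.00×10^8))^(1/3) = 0.01104 m.

11.0 mm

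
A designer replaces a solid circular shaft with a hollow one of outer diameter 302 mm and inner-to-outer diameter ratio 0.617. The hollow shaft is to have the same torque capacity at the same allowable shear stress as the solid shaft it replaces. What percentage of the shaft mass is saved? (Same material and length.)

Equal τ_max and T ⇒ the solid shaft needs d_s³ = d_o³(1−k⁴), so d_s = 302·(1−0.617⁴)^(1/3) = 286.6 mm.
Area ratio A_h/A_s = d_o²(1−k²)/d_s² = (1−k²)/(1−k⁴)^(2/3) = 0.6874.
Mass saving = 1 − 0.6874 = 31.3 %.

31.3 %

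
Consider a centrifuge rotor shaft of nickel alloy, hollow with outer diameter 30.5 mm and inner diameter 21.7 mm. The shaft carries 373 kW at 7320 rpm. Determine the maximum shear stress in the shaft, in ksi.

17.0 ksi

ω = 2π·7320/60 = 766.5 rad/s, so T = P/ω = 373×10³ / 766.5 = 486.6 N·m.
J = π(d_o⁴ − d_i⁴)/32 = π(0.0305⁴ − 0.0217⁴)/32 = 6.319×10^-8 m⁴.
τ_max = T·r/J = 486.6 × 0.0152 / 6.319×10^-8 = 1.174×10^8 Pa.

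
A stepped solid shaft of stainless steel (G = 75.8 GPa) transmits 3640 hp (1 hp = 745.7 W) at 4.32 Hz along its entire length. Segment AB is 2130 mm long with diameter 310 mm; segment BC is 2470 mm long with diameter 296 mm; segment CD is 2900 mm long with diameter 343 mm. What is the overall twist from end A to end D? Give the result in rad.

0.0102 rad

ω = 2π·4.32 = 27.14 rad/s, so T = P/ω = 3640×745.7 / 27.14 = 100000 N·m.
J_AB = π(0.310)⁴/32 = 9.07×10^-4 m⁴; J_BC = π(0.296)⁴/32 = 7.54×10^-4 m⁴; J_CD = π(0.343)⁴/32 = 1.36×10^-3 m⁴.
θ = (T/G)·Σ L_i/J_i = (100000/75.8×10⁹)·(2.13/9.07×10^-4 + 2.47/7.54×10^-4 + 2.90/1.36×10^-3) = 0.01024 rad.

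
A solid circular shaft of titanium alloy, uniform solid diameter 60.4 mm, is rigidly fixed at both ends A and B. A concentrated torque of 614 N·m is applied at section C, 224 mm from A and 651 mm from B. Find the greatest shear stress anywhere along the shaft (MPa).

With uniform GJ and both ends fixed, compatibility θ_AC = θ_CB gives T_A·a = T_B·b, together with T_A + T_B = T₀.
T_A = T₀·b/(a+b) = 614.0·651/875.0 = 456.8 N·m; T_B = 157.2 N·m.
τ in each portion: τ_AC = 1.06×10^7 Pa, τ_CB = 3.63×10^6 Pa; maximum is in AC.
τ_max = T_AC·r/J = 456.8·0.0302/1.31×10^-6 = 1.056×10^7 Pa.

10.6 MPa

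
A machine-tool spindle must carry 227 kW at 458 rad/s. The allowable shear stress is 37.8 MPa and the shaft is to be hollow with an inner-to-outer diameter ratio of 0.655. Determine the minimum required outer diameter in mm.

ω = 458 rad/s, so T = P/ω = 227×10³ / 458.0 = 495.6 N·m.
For a hollow shaft with d_i/d_o = 0.655: τ_max = 16T/(π d_o³ (1−k⁴)), so d_o = [16T/(π τ_allow (1−k⁴))]^(1/3) = [16·495.6/(π·3.78×10^7·0.8159)]^(1/3) = 0.04342 m.

43.4 mm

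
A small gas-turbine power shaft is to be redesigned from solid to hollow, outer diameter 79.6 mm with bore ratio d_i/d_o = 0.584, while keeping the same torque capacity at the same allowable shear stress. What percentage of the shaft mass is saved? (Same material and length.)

28.4 %

Equal τ_max and T ⇒ the solid shaft needs d_s³ = d_o³(1−k⁴), so d_s = 79.6·(1−0.584⁴)^(1/3) = 76.39 mm.
Area ratio A_h/A_s = d_o²(1−k²)/d_s² = (1−k²)/(1−k⁴)^(2/3) = 0.7156.
Mass saving = 1 − 0.7156 = 28.4 %.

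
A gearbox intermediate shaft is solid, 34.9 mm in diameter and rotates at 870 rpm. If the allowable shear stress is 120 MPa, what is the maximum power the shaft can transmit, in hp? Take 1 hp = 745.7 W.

J = πd⁴/32 = π(0.0349)⁴/32 = 1.456×10^-7 m⁴.
T_max = τ_allow·J/r = 1.20×10^8 × 1.456×10^-7 / 0.0175 = 1002 N·m.
ω = 2π·870/60 = 91.11 rad/s, so P_max = T_max·ω = 9.125×10^4 W.

122 hp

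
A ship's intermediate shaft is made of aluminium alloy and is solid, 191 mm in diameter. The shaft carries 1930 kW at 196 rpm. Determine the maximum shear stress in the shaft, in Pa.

6.87e7 Pa

ω = 2π·196/60 = 20.53 rad/s, so T = P/ω = 1930×10³ / 20.53 = 94030 N·m.
J = πd⁴/32 = π(0.191)⁴/32 = 1.307×10^-4 m⁴.
τ_max = T·r/J = 94030 × 0.0955 / 1.307×10^-4 = 6.873×10^7 Pa.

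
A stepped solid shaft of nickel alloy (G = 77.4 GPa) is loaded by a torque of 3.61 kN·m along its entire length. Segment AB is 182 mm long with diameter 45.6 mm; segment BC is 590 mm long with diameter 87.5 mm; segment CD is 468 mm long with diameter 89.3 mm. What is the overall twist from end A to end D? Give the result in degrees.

1.62°

J_AB = π(0.0456)⁴/32 = 4.24×10^-7 m⁴; J_BC = π(0.0875)⁴/32 = 5.75×10^-6 m⁴; J_CD = π(0.0893)⁴/32 = 6.24×10^-6 m⁴.
θ = (T/G)·Σ L_i/J_i = (3610/77.4×10⁹)·(0.182/4.24×10^-7 + 0.590/5.75×10^-6 + 0.468/6.24×10^-6) = 0.02828 rad.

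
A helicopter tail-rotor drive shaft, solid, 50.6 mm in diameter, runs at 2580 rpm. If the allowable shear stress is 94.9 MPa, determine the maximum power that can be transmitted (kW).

652 kW

J = πd⁴/32 = π(0.0506)⁴/32 = 6.436×10^-7 m⁴.
T_max = τ_allow·J/r = 9.49×10^7 × 6.436×10^-7 / 0.0253 = 2414 N·m.
ω = 2π·2580/60 = 270.2 rad/s, so P_max = T_max·ω = 6.522×10^5 W.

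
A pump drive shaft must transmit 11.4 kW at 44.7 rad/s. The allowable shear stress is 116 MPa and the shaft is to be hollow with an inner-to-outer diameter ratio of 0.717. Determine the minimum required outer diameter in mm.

24.8 mm

ω = 44.7 rad/s, so T = P/ω = 11.4×10³ / 44.70 = 255.0 N·m.
For a hollow shaft with d_i/d_o = 0.717: τ_max = 16T/(π d_o³ (1−k⁴)), so d_o = [16T/(π τ_allow (1−k⁴))]^(1/3) = [16·255.0/(π·1.16×10^8·0.7357)]^(1/3) = 0.02478 m.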